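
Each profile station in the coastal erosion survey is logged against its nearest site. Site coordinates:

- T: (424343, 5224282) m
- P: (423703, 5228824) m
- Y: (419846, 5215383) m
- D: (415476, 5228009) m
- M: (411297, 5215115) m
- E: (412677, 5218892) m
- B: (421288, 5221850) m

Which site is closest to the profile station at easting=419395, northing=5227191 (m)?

Squared distances to each site:
T: 32944985.000; P: 21225553.000; Y: 139632265.000; D: 16027685.000; M: 211407380.000; E: 114004925.000; B: 32109730.000.
Minimum at D.

D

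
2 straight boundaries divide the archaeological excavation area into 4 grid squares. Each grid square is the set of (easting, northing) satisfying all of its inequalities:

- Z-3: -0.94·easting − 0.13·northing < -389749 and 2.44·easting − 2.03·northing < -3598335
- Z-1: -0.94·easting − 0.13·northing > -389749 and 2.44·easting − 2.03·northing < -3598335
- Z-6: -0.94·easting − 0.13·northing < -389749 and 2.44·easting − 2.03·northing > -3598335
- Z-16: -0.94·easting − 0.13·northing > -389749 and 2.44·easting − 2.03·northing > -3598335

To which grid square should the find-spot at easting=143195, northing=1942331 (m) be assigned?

Z-16

-0.94·143195 − 0.13·1942331 = -387106.330, which is > -389749
2.44·143195 − 2.03·1942331 = -3593536.130, which is > -3598335
This sign pattern matches Z-16.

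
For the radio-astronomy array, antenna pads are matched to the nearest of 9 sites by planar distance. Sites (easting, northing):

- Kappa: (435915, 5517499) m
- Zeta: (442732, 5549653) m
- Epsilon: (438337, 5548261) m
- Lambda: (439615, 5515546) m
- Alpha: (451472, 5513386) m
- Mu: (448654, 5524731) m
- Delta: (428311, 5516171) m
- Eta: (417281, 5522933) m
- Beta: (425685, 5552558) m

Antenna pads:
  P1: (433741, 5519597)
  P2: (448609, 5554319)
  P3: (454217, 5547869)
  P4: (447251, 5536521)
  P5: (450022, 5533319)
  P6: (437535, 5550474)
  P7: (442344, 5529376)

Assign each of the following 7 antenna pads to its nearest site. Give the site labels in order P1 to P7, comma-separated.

Kappa, Zeta, Zeta, Mu, Mu, Epsilon, Mu

P1 → Kappa (d²=9127880.00)
P2 → Zeta (d²=56310685.00)
P3 → Zeta (d²=135087881.00)
P4 → Mu (d²=140972509.00)
P5 → Mu (d²=75625168.00)
P6 → Epsilon (d²=5540573.00)
P7 → Mu (d²=61392125.00)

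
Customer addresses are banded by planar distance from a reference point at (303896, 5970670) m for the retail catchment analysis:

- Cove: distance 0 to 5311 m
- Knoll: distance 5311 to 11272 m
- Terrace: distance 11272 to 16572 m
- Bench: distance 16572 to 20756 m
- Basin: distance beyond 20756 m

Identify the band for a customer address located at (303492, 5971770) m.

Cove

Distance = √((303492−303896)² + (5971770−5970670)²) = √(163216.000 + 1210000.000) = 1171.843 m.
0 ≤ 1171.843 < 5311 → Cove.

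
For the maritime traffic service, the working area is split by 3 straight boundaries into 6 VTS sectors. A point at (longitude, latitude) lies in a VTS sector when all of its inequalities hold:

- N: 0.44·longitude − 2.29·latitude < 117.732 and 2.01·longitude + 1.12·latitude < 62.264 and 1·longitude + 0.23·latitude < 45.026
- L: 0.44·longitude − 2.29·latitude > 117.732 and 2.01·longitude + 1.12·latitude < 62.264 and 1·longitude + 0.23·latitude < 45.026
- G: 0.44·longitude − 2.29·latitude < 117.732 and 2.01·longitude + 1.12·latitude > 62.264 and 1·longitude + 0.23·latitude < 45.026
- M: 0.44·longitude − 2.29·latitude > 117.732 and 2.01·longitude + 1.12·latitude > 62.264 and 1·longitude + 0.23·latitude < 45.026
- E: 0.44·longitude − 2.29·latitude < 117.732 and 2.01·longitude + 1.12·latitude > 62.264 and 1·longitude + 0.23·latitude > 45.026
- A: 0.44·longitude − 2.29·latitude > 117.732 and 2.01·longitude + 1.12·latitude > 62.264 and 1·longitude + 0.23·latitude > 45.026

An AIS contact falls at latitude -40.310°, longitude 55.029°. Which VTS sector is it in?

E

0.44·55.029 − 2.29·-40.310 = 116.523, which is < 117.732
2.01·55.029 + 1.12·-40.310 = 65.461, which is > 62.264
1·55.029 + 0.23·-40.310 = 45.758, which is > 45.026
This sign pattern matches E.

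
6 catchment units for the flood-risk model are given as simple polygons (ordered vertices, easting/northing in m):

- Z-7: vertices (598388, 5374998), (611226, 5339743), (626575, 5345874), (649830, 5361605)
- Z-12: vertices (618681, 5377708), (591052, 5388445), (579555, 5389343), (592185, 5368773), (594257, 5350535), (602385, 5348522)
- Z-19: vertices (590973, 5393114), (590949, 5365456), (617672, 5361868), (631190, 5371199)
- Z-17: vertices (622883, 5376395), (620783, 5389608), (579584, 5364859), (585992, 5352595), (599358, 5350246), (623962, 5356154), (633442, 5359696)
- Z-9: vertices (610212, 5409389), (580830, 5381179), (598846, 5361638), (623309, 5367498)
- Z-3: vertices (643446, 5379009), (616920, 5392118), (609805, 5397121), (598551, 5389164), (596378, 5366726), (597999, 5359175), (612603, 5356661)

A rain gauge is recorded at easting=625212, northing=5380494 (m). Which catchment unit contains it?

Cast a ray rightward from (625212, 5380494). For each polygon, the edges (by vertex number in listed order) whose endpoints lie on opposite sides of northing = 5380494, where each meets that height, and whether that is right or left of the point:
Z-7: no edge straddles that height → 0 crossings.
Z-12: 1–2 at easting≈611511.9 (left), 3–4 at easting≈584988.3 (left) → 0 crossings.
Z-19: 1–2 at easting≈590962.0 (left), 4–1 at easting≈614132.4 (left) → 0 crossings.
Z-17: 1–2 at easting≈622231.5 (left), 2–3 at easting≈605611.2 (left) → 0 crossings.
Z-9: 2–3 at easting≈581461.5 (left), 4–1 at easting≈619245.9 (left) → 0 crossings.
Z-3: 1–2 at easting≈640441.1 (right), 4–5 at easting≈597711.4 (left) → 1 crossing.
Only Z-3 has an odd count, so the point is inside Z-3.

Z-3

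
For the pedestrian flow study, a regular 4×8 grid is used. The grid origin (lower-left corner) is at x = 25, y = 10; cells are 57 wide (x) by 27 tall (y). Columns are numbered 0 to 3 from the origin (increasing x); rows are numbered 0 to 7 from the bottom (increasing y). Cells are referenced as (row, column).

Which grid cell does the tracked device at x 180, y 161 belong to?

(5, 2)

Column index: ⌊(180 − 25) / 57⌋ = ⌊2.719⌋ = 2
Row offset from origin: ⌊(161 − 10) / 27⌋ = ⌊5.593⌋ = 5 → row 5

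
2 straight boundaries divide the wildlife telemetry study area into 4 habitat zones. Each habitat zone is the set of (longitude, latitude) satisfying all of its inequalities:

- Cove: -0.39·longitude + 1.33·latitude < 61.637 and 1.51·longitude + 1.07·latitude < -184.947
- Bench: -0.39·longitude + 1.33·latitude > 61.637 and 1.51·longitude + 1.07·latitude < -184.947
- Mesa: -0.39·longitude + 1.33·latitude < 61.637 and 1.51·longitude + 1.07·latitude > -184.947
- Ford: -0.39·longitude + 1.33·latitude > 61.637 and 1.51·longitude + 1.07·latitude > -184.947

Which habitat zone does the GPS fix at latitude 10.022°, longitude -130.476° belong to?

Bench

-0.39·-130.476 + 1.33·10.022 = 64.215, which is > 61.637
1.51·-130.476 + 1.07·10.022 = -186.295, which is < -184.947
This sign pattern matches Bench.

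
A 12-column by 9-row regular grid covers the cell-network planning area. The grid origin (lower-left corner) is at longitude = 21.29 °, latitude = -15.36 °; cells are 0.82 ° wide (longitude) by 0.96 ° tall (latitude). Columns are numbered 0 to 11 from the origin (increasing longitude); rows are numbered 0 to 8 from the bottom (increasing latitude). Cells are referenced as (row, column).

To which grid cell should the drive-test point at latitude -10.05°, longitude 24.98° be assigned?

(5, 4)

Column index: ⌊(24.98 − 21.29) / 0.82⌋ = ⌊4.500⌋ = 4
Row offset from origin: ⌊(-10.05 − -15.36) / 0.96⌋ = ⌊5.531⌋ = 5 → row 5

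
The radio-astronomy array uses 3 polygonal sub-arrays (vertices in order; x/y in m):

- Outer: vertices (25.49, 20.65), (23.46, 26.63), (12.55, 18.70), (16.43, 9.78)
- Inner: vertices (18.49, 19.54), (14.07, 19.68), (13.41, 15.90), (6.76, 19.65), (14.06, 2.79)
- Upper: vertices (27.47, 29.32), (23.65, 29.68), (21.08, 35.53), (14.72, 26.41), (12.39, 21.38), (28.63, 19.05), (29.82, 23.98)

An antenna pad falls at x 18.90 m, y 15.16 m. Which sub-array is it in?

Outer

Cast a ray rightward from (18.90, 15.16). For each polygon, the edges (by vertex number in listed order) whose endpoints lie on opposite sides of y = 15.16, where each meets that height, and whether that is right or left of the point:
Outer: 3–4 at x≈14.090 (left), 4–1 at x≈20.914 (right) → 1 crossing.
Inner: 4–5 at x≈8.704 (left), 5–1 at x≈17.332 (left) → 0 crossings.
Upper: no edge straddles that height → 0 crossings.
Only Outer has an odd count, so the point is inside Outer.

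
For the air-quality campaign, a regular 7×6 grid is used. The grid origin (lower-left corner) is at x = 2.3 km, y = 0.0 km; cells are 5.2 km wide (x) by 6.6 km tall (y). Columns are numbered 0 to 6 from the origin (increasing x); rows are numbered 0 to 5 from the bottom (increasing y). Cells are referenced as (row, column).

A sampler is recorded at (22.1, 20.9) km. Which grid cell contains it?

Column index: ⌊(22.1 − 2.3) / 5.2⌋ = ⌊3.808⌋ = 3
Row offset from origin: ⌊(20.9 − 0.0) / 6.6⌋ = ⌊3.167⌋ = 3 → row 3

(3, 3)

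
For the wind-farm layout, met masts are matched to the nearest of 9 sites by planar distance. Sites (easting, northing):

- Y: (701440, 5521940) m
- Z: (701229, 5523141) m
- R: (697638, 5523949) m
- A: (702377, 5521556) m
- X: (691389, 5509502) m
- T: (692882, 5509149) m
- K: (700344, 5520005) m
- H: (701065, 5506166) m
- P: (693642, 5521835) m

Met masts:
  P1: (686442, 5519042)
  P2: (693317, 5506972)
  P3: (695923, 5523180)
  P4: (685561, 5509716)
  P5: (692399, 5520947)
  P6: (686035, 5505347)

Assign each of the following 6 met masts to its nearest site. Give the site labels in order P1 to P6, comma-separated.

P, T, R, X, P, X

P1 → P (d²=59640849.00)
P2 → T (d²=4928554.00)
P3 → R (d²=3532586.00)
P4 → X (d²=34011380.00)
P5 → P (d²=2333593.00)
P6 → X (d²=45929341.00)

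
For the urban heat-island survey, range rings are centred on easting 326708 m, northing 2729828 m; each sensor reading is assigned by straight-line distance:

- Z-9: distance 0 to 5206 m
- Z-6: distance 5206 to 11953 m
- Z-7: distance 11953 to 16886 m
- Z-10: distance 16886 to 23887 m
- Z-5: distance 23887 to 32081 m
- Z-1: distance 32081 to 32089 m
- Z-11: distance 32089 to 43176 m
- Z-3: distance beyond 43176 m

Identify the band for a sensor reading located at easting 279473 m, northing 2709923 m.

Distance = √((279473−326708)² + (2709923−2729828)²) = √(2231145225.000 + 396209025.000) = 51257.724 m.
43176 ≤ 51257.724 < ∞ → Z-3.

Z-3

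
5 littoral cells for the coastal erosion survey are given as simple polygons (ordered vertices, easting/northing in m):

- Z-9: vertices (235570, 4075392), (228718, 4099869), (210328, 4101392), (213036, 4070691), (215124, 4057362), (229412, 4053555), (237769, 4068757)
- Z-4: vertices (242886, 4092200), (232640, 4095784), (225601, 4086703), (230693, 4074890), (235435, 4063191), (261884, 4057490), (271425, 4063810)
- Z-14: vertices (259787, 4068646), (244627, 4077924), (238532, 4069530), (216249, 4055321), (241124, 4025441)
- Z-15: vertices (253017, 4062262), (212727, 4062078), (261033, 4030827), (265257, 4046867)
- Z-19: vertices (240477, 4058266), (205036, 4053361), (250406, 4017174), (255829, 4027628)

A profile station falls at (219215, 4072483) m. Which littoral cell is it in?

Z-9

Cast a ray rightward from (219215, 4072483). For each polygon, the edges (by vertex number in listed order) whose endpoints lie on opposite sides of northing = 4072483, where each meets that height, and whether that is right or left of the point:
Z-9: 3–4 at easting≈212877.9 (left), 7–1 at easting≈236534.1 (right) → 1 crossing.
Z-4: 4–5 at easting≈231668.6 (right), 7–1 at easting≈262706.5 (right) → 2 crossings.
Z-14: 1–2 at easting≈253517.4 (right), 2–3 at easting≈240676.2 (right) → 2 crossings.
Z-15: no edge straddles that height → 0 crossings.
Z-19: no edge straddles that height → 0 crossings.
Only Z-9 has an odd count, so the point is inside Z-9.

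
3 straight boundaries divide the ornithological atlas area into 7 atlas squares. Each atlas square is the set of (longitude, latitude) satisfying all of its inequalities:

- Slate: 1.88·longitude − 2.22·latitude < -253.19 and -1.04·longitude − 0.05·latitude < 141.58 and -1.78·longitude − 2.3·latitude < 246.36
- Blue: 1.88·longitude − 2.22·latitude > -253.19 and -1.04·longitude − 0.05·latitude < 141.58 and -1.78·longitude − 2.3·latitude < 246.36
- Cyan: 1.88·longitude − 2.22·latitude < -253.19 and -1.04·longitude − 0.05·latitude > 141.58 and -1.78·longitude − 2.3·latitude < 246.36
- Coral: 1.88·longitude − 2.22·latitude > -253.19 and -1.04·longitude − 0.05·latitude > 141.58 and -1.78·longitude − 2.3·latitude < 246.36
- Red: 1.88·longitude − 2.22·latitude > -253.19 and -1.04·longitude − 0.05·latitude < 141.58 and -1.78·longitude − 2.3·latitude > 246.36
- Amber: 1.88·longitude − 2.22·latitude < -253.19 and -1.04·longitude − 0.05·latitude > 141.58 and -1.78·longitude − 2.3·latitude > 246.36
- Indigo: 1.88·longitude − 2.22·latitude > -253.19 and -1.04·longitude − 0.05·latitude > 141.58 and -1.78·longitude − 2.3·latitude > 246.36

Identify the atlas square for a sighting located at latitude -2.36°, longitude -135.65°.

Red

1.88·-135.65 − 2.22·-2.36 = -249.783, which is > -253.19
-1.04·-135.65 − 0.05·-2.36 = 141.194, which is < 141.58
-1.78·-135.65 − 2.3·-2.36 = 246.885, which is > 246.36
This sign pattern matches Red.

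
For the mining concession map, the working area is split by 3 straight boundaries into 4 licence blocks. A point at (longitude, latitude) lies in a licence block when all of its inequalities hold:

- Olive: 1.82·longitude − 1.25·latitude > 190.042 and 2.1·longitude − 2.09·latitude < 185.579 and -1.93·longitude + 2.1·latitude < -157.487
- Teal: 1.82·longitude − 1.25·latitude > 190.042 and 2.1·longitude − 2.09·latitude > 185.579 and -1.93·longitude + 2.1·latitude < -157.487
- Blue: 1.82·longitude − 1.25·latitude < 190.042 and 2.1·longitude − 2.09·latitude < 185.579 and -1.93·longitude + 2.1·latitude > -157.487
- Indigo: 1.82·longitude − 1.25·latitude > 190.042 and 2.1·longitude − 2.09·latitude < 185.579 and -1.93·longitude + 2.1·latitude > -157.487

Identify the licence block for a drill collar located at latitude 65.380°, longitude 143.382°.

1.82·143.382 − 1.25·65.380 = 179.230, which is < 190.042
2.1·143.382 − 2.09·65.380 = 164.458, which is < 185.579
-1.93·143.382 + 2.1·65.380 = -139.429, which is > -157.487
This sign pattern matches Blue.

Blue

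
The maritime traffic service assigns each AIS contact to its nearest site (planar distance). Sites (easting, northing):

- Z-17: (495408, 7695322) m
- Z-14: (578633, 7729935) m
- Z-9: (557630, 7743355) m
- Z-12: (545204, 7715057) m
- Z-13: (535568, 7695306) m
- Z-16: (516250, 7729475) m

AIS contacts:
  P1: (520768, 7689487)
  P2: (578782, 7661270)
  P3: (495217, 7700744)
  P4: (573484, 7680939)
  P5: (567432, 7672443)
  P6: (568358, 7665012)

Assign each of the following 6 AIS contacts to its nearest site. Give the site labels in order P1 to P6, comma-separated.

Z-13, Z-13, Z-17, Z-13, Z-13, Z-13

P1 → Z-13 (d²=252900761.00)
P2 → Z-13 (d²=3025899092.00)
P3 → Z-17 (d²=29434565.00)
P4 → Z-13 (d²=1644033745.00)
P5 → Z-13 (d²=1538031265.00)
P6 → Z-13 (d²=1992910536.00)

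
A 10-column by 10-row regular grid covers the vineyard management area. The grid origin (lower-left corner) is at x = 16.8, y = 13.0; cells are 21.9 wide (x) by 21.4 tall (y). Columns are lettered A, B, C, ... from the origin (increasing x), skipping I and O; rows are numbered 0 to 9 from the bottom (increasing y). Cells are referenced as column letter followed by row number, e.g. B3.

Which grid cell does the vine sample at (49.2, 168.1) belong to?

Column index: ⌊(49.2 − 16.8) / 21.9⌋ = ⌊1.479⌋ = 1 → column B
Row offset from origin: ⌊(168.1 − 13.0) / 21.4⌋ = ⌊7.248⌋ = 7 → row 7

B7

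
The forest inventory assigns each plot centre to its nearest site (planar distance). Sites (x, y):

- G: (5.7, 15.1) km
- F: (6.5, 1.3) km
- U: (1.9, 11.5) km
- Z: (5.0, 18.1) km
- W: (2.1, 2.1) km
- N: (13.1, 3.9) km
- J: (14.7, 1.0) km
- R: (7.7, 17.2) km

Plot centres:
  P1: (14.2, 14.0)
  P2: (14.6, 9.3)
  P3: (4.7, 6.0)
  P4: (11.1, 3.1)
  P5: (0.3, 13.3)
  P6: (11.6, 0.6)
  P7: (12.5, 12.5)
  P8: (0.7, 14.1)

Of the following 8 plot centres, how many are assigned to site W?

1

P1 → R
P2 → N
P3 → W
P4 → N
P5 → U
P6 → J
P7 → R
P8 → U
1 of the 8 goes to W.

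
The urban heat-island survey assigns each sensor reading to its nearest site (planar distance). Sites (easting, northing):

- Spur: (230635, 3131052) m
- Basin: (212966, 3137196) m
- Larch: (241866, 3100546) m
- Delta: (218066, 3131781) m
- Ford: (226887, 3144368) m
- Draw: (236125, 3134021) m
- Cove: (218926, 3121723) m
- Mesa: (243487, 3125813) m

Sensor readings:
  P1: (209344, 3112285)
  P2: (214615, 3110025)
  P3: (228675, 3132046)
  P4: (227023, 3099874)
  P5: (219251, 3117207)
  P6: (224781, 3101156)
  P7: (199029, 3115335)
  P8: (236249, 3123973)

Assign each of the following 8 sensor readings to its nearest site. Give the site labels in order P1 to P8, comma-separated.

Cove, Cove, Spur, Larch, Cove, Larch, Cove, Mesa

P1 → Cove (d²=180890568.00)
P2 → Cove (d²=155427925.00)
P3 → Spur (d²=4829636.00)
P4 → Larch (d²=220766233.00)
P5 → Cove (d²=20499881.00)
P6 → Larch (d²=292269325.00)
P7 → Cove (d²=436697153.00)
P8 → Mesa (d²=55774244.00)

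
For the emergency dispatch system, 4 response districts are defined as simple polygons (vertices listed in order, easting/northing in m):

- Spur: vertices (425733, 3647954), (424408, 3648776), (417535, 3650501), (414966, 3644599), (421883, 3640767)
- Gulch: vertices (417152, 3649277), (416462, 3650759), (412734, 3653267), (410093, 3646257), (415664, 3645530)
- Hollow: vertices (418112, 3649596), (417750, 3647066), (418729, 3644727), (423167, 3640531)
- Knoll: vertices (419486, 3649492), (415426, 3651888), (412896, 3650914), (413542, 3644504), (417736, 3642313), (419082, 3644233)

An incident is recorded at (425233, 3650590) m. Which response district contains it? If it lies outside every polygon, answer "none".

Cast a ray rightward from (425233, 3650590). For each polygon, the edges (by vertex number in listed order) whose endpoints lie on opposite sides of northing = 3650590, where each meets that height, and whether that is right or left of the point:
Spur: no edge straddles that height → 0 crossings.
Gulch: 1–2 at easting≈416540.7 (left), 3–4 at easting≈411725.4 (left) → 0 crossings.
Hollow: no edge straddles that height → 0 crossings.
Knoll: 1–2 at easting≈417625.4 (left), 3–4 at easting≈412928.7 (left) → 0 crossings.
All counts are even, so the point lies outside every listed polygon.

none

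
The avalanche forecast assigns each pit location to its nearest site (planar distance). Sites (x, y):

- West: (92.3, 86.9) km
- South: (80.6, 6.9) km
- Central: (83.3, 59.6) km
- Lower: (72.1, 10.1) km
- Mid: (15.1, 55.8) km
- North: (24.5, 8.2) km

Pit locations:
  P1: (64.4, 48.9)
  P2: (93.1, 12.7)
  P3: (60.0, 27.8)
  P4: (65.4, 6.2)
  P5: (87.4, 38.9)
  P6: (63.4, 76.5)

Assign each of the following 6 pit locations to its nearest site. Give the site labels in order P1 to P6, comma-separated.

P1 → Central (d²=471.70)
P2 → South (d²=189.89)
P3 → Lower (d²=459.70)
P4 → Lower (d²=60.10)
P5 → Central (d²=445.30)
P6 → Central (d²=681.62)

Central, South, Lower, Lower, Central, Central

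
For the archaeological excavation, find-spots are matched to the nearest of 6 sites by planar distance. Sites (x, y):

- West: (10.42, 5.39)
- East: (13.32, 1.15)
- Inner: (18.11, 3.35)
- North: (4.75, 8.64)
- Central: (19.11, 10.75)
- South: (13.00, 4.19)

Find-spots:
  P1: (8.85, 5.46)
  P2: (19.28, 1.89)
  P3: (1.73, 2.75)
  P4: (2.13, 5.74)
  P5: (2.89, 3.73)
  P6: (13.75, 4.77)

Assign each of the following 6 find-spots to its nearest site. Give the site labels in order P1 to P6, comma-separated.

West, Inner, North, North, North, South

P1 → West (d²=2.47)
P2 → Inner (d²=3.50)
P3 → North (d²=43.81)
P4 → North (d²=15.27)
P5 → North (d²=27.57)
P6 → South (d²=0.90)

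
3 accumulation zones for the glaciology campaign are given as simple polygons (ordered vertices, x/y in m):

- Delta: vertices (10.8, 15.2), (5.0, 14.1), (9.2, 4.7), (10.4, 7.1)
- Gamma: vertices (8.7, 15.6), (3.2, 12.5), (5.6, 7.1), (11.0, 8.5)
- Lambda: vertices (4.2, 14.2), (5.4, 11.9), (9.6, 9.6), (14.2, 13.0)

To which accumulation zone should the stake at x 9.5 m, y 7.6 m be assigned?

Cast a ray rightward from (9.5, 7.6). For each polygon, the edges (by vertex number in listed order) whose endpoints lie on opposite sides of y = 7.6, where each meets that height, and whether that is right or left of the point:
Delta: 2–3 at x≈7.90 (left), 4–1 at x≈10.42 (right) → 1 crossing.
Gamma: 2–3 at x≈5.38 (left), 3–4 at x≈7.53 (left) → 0 crossings.
Lambda: no edge straddles that height → 0 crossings.
Only Delta has an odd count, so the point is inside Delta.

Delta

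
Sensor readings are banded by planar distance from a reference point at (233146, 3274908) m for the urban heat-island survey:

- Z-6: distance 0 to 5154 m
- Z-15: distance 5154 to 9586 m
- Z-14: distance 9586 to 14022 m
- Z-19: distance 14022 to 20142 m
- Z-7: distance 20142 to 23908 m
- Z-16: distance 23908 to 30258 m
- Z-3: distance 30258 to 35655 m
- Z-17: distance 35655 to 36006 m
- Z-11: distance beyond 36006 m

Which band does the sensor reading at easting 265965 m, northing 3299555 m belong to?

Distance = √((265965−233146)² + (3299555−3274908)²) = √(1077086761.000 + 607474609.000) = 41043.408 m.
36006 ≤ 41043.408 < ∞ → Z-11.

Z-11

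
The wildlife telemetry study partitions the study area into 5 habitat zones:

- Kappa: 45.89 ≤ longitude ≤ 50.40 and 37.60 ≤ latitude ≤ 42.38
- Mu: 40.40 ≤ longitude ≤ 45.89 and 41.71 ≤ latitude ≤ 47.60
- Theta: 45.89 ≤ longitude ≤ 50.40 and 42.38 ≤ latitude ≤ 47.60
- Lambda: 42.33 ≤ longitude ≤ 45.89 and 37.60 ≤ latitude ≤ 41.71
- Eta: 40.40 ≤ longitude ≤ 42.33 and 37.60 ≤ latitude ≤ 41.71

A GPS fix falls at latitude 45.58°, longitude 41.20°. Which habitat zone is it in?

Mu

The point has longitude = 41.20 and latitude = 45.58.
Only Mu satisfies 40.40 ≤ longitude ≤ 45.89 and 41.71 ≤ latitude ≤ 47.60.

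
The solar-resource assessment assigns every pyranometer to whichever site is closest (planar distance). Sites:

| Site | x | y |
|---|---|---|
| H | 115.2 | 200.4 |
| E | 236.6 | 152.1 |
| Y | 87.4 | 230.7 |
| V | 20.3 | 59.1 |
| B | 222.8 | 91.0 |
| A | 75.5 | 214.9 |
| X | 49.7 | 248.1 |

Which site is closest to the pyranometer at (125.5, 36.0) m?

Squared distances to each site:
H: 27133.450; E: 25822.420; Y: 39359.700; V: 11600.650; B: 12492.290; A: 34505.210; X: 50732.050.
Minimum at V.

V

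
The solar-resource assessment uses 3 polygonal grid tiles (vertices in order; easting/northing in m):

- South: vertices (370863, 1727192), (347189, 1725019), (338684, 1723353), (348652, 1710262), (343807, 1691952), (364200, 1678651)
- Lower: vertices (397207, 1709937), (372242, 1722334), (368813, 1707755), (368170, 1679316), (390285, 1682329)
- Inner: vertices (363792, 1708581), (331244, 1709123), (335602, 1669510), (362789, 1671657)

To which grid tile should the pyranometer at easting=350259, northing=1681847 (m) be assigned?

Inner

Cast a ray rightward from (350259, 1681847). For each polygon, the edges (by vertex number in listed order) whose endpoints lie on opposite sides of northing = 1681847, where each meets that height, and whether that is right or left of the point:
South: 5–6 at easting≈359299.9 (right), 6–1 at easting≈364638.7 (right) → 2 crossings.
Lower: 3–4 at easting≈368227.2 (right), 4–5 at easting≈386747.2 (right) → 2 crossings.
Inner: 2–3 at easting≈334244.8 (left), 4–1 at easting≈363065.8 (right) → 1 crossing.
Only Inner has an odd count, so the point is inside Inner.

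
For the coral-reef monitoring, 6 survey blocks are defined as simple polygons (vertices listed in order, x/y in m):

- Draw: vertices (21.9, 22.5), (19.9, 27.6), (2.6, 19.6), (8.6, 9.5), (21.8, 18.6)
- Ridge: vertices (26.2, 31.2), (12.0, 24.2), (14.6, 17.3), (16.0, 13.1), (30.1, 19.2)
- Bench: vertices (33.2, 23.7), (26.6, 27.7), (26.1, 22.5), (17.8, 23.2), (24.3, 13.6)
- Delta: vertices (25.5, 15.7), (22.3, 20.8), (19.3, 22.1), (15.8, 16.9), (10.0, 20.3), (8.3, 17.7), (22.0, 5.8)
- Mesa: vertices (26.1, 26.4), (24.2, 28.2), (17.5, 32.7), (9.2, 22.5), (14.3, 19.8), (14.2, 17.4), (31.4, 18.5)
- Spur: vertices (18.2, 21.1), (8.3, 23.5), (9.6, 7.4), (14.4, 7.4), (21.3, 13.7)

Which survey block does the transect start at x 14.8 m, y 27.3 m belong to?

Cast a ray rightward from (14.8, 27.3). For each polygon, the edges (by vertex number in listed order) whose endpoints lie on opposite sides of y = 27.3, where each meets that height, and whether that is right or left of the point:
Draw: 1–2 at x≈20.02 (right), 2–3 at x≈19.25 (right) → 2 crossings.
Ridge: 1–2 at x≈18.29 (right), 5–1 at x≈27.47 (right) → 2 crossings.
Bench: 1–2 at x≈27.26 (right), 2–3 at x≈26.56 (right) → 2 crossings.
Delta: no edge straddles that height → 0 crossings.
Mesa: 1–2 at x≈25.15 (right), 3–4 at x≈13.11 (left) → 1 crossing.
Spur: no edge straddles that height → 0 crossings.
Only Mesa has an odd count, so the point is inside Mesa.

Mesa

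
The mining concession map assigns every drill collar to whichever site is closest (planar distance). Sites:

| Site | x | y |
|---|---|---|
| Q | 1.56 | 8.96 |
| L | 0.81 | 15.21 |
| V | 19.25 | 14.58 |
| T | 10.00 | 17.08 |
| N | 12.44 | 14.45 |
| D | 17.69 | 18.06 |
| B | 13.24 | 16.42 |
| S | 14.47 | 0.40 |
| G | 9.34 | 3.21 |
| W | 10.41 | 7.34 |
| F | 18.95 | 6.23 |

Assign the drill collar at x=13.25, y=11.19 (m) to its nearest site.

Squared distances to each site:
Q: 141.629; L: 170.914; V: 47.492; T: 45.255; N: 11.284; D: 66.910; B: 27.353; S: 117.912; G: 78.968; W: 22.888; F: 57.092.
Minimum at N.

N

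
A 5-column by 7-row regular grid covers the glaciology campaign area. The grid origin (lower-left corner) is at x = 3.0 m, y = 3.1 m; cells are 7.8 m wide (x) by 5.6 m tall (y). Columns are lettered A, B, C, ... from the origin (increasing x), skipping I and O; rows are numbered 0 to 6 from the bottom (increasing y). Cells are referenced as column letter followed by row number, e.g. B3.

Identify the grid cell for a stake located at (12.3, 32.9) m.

Column index: ⌊(12.3 − 3.0) / 7.8⌋ = ⌊1.192⌋ = 1 → column B
Row offset from origin: ⌊(32.9 − 3.1) / 5.6⌋ = ⌊5.321⌋ = 5 → row 5

B5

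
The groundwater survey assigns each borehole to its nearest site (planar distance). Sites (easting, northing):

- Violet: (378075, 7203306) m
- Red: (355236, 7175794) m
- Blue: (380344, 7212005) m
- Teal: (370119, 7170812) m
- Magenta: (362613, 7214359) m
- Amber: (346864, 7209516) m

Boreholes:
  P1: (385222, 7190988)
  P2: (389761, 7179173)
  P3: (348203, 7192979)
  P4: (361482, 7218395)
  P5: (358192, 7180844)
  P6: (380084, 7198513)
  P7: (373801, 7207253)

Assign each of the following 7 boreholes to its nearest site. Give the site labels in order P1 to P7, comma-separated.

Violet, Teal, Amber, Magenta, Red, Violet, Violet

P1 → Violet (d²=202812733.00)
P2 → Teal (d²=455714485.00)
P3 → Amber (d²=275265290.00)
P4 → Magenta (d²=17568457.00)
P5 → Red (d²=34240436.00)
P6 → Violet (d²=27008930.00)
P7 → Violet (d²=33845885.00)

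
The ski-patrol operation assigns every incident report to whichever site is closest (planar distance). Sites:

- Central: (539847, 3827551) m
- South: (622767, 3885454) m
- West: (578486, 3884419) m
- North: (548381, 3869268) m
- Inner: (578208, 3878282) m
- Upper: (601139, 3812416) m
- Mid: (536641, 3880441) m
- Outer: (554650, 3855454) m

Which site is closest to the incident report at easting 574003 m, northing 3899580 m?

Squared distances to each site:
Central: 6354809177.000; South: 2577471572.000; West: 249953210.000; North: 1575304228.000; Inner: 471286829.000; Upper: 8333925392.000; Mid: 1762220365.000; Outer: 2321642485.000.
Minimum at West.

West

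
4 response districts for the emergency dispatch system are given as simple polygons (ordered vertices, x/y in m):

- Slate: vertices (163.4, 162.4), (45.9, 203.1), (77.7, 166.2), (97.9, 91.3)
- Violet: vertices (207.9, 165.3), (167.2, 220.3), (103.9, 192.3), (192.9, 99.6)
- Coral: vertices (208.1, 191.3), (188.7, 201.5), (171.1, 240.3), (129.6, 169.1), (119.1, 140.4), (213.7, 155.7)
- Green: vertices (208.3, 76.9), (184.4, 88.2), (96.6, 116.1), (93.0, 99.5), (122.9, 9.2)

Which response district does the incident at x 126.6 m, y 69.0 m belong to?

Green

Cast a ray rightward from (126.6, 69.0). For each polygon, the edges (by vertex number in listed order) whose endpoints lie on opposite sides of y = 69.0, where each meets that height, and whether that is right or left of the point:
Slate: no edge straddles that height → 0 crossings.
Violet: no edge straddles that height → 0 crossings.
Coral: no edge straddles that height → 0 crossings.
Green: 4–5 at x≈103.10 (left), 5–1 at x≈198.33 (right) → 1 crossing.
Only Green has an odd count, so the point is inside Green.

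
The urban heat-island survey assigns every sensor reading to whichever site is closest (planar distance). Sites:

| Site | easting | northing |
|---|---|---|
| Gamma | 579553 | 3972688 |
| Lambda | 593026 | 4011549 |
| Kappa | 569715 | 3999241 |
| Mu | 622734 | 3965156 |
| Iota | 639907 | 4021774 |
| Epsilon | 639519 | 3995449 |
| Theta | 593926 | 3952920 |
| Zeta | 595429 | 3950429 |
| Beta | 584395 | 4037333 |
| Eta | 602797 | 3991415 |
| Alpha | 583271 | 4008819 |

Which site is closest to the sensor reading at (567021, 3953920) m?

Gamma

Squared distances to each site:
Gamma: 509288848.000; Lambda: 3997361666.000; Kappa: 2061250677.000; Mu: 3230186065.000; Iota: 9916534312.000; Epsilon: 6980617845.000; Theta: 724879025.000; Zeta: 819201545.000; Beta: 7259584445.000; Eta: 2685797201.000; Alpha: 3277962701.000.
Minimum at Gamma.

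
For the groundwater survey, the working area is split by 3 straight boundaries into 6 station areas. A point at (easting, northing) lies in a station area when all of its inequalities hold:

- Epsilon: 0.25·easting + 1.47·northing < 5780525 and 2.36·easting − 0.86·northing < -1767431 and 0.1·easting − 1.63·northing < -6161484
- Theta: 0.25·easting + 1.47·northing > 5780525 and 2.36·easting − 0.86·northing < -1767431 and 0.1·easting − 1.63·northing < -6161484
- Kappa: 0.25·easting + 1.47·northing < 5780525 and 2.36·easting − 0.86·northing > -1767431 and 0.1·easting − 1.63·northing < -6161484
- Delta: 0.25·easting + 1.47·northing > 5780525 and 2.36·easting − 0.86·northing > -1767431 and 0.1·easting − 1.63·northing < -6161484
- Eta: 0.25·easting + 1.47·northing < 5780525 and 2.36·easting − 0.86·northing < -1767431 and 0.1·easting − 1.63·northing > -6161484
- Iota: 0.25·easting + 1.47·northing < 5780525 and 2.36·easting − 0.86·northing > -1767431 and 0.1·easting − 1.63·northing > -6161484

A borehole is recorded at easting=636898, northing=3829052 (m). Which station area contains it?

Theta

0.25·636898 + 1.47·3829052 = 5787930.940, which is > 5780525
2.36·636898 − 0.86·3829052 = -1789905.440, which is < -1767431
0.1·636898 − 1.63·3829052 = -6177664.960, which is < -6161484
This sign pattern matches Theta.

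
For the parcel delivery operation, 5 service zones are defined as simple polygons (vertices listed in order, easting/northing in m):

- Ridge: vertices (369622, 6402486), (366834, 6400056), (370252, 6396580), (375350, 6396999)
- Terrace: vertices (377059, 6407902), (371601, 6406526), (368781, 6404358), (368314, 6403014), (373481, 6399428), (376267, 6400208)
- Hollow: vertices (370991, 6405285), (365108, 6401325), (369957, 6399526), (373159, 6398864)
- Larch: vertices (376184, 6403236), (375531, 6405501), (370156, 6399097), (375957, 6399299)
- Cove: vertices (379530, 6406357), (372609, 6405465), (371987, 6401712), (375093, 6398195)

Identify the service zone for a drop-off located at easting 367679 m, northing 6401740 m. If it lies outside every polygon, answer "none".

Hollow

Cast a ray rightward from (367679, 6401740). For each polygon, the edges (by vertex number in listed order) whose endpoints lie on opposite sides of northing = 6401740, where each meets that height, and whether that is right or left of the point:
Ridge: 1–2 at easting≈368766.1 (right), 4–1 at easting≈370400.8 (right) → 2 crossings.
Terrace: 4–5 at easting≈370149.7 (right), 6–1 at easting≈376424.7 (right) → 2 crossings.
Hollow: 1–2 at easting≈365724.5 (left), 4–1 at easting≈372187.9 (right) → 1 crossing.
Larch: 2–3 at easting≈372374.3 (right), 4–1 at easting≈376097.7 (right) → 2 crossings.
Cove: 2–3 at easting≈371991.6 (right), 4–1 at easting≈377020.1 (right) → 2 crossings.
Only Hollow has an odd count, so the point is inside Hollow.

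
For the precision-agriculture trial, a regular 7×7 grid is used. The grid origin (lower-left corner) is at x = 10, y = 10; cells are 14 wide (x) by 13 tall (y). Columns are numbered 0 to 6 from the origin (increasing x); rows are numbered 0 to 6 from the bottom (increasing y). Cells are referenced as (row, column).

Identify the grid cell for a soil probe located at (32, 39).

Column index: ⌊(32 − 10) / 14⌋ = ⌊1.571⌋ = 1
Row offset from origin: ⌊(39 − 10) / 13⌋ = ⌊2.231⌋ = 2 → row 2

(2, 1)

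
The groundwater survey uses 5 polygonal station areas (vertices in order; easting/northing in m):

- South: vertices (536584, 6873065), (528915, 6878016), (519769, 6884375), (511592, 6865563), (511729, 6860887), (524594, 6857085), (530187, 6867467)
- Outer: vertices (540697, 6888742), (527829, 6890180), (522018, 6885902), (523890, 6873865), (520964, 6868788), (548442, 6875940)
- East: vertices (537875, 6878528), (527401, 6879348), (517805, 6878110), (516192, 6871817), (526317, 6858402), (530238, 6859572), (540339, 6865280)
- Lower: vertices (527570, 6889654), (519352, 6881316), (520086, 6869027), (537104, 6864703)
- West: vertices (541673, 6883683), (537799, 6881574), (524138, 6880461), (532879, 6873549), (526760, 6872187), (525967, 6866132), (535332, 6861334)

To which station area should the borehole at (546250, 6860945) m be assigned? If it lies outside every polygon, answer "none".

none

Cast a ray rightward from (546250, 6860945). For each polygon, the edges (by vertex number in listed order) whose endpoints lie on opposite sides of northing = 6860945, where each meets that height, and whether that is right or left of the point:
South: 4–5 at easting≈511727.3 (left), 6–7 at easting≈526673.5 (left) → 0 crossings.
Outer: no edge straddles that height → 0 crossings.
East: 4–5 at easting≈524397.7 (left), 6–7 at easting≈532667.7 (left) → 0 crossings.
Lower: no edge straddles that height → 0 crossings.
West: no edge straddles that height → 0 crossings.
All counts are even, so the point lies outside every listed polygon.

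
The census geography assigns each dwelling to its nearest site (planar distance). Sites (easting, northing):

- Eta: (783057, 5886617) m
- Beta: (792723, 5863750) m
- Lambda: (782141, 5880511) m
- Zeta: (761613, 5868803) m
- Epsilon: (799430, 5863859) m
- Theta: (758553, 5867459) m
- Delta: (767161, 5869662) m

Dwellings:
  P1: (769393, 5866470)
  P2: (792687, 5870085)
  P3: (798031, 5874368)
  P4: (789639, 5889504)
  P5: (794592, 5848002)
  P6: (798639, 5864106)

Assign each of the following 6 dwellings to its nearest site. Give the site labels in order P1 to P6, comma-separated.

P1 → Delta (d²=15170688.00)
P2 → Beta (d²=40133521.00)
P3 → Epsilon (d²=112396282.00)
P4 → Eta (d²=51657493.00)
P5 → Beta (d²=251492665.00)
P6 → Epsilon (d²=686690.00)

Delta, Beta, Epsilon, Eta, Beta, Epsilon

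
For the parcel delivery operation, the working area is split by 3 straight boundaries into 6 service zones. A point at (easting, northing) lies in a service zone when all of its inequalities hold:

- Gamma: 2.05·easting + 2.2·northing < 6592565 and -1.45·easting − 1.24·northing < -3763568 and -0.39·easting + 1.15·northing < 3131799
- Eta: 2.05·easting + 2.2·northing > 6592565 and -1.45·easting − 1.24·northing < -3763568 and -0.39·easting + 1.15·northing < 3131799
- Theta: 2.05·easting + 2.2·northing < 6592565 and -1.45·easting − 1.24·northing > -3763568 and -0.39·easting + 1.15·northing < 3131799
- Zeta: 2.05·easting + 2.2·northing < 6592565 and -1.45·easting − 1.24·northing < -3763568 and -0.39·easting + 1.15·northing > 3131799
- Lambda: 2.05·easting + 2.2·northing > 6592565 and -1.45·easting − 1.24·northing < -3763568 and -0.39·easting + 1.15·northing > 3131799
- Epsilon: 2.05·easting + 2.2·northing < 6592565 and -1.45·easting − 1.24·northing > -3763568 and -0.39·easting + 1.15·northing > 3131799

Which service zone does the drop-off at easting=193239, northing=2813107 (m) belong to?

2.05·193239 + 2.2·2813107 = 6584975.350, which is < 6592565
-1.45·193239 − 1.24·2813107 = -3768449.230, which is < -3763568
-0.39·193239 + 1.15·2813107 = 3159709.840, which is > 3131799
This sign pattern matches Zeta.

Zeta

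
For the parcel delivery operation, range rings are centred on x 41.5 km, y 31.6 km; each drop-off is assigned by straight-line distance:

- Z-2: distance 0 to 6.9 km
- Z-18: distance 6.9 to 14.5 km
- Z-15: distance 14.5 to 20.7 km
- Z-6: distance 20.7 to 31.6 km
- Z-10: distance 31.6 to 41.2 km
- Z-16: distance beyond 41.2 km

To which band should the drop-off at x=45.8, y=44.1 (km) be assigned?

Distance = √((45.8−41.5)² + (44.1−31.6)²) = √(18.490 + 156.250) = 13.219 km.
6.9 ≤ 13.219 < 14.5 → Z-18.

Z-18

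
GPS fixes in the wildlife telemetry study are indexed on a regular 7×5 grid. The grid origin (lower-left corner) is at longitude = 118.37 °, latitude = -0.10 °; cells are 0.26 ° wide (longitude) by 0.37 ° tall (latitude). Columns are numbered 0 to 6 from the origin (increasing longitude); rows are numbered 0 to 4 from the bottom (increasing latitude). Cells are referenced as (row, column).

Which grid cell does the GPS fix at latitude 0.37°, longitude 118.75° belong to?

Column index: ⌊(118.75 − 118.37) / 0.26⌋ = ⌊1.462⌋ = 1
Row offset from origin: ⌊(0.37 − -0.10) / 0.37⌋ = ⌊1.270⌋ = 1 → row 1

(1, 1)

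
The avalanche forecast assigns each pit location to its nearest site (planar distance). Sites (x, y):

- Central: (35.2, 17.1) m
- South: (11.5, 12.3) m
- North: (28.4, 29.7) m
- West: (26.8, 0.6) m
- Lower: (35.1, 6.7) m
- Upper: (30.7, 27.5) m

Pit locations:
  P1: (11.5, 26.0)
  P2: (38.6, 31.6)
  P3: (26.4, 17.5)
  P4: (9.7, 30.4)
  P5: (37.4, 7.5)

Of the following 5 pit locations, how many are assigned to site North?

P1 → South
P2 → Upper
P3 → Central
P4 → South
P5 → Lower
0 of the 5 go to North.

0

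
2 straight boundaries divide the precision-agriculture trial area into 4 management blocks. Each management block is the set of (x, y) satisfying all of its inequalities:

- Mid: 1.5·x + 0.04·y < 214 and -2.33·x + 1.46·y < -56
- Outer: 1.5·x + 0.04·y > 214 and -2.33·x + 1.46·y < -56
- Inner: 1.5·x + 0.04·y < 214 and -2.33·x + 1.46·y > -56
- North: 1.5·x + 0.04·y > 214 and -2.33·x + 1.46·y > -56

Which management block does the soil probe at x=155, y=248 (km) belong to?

1.5·155 + 0.04·248 = 242.420, which is > 214
-2.33·155 + 1.46·248 = 0.930, which is > -56
This sign pattern matches North.

North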